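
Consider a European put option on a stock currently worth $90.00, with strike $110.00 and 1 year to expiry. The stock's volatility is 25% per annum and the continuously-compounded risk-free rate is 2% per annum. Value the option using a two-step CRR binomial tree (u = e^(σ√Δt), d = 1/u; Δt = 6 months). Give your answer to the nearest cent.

CRR parameters: u = e^(σ√Δt) = e^(0.25·√0.5) = 1.1934, d = 1/u = 0.8380
Per-period rate: rΔt = 0.02·0.5 = 0.01, so R = e^0.01 = 1.0101
Risk-neutral probability p = (e^0.01 − 0.8380)/(1.1934 − 0.8380) = 0.1721/0.3554 = 0.4842
Terminal stock prices: S_uu = 128.2, S_ud = 90, S_dd = 63.2
Terminal payoffs (K − S): max(-18.17, 0) = 0, max(20, 0) = 20, max(46.8, 0) = 46.8
Node u (S = 107.4): V_u = e^(−0.01)·[0.4842·0.0000 + 0.5158·20.0000] = 10.2134
Node d (S = 75.42): V_d = e^(−0.01)·[0.4842·20.0000 + 0.5158·46.8030] = 33.4885
Node 0 (S = 90): V_0 = e^(−0.01)·[0.4842·10.2134 + 0.5158·33.4885] = 21.9976

$22.00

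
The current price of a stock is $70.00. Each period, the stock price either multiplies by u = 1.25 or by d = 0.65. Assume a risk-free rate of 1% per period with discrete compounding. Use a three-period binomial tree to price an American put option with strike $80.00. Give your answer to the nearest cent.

$20.35

Risk-neutral probability p = (1 + 0.01 − 0.65)/(1.25 − 0.65) = 0.3600/0.6000 = 0.6000
Terminal stock prices: S_uuu = 136.7, S_uud = 71.09, S_udd = 36.97, S_ddd = 19.22
Terminal payoffs (K − S): max(-56.72, 0) = 0, max(8.906, 0) = 8.906, max(43.03, 0) = 43.03, max(60.78, 0) = 60.78
Node uu (S = 109.4): continuation = 1/1.01·[0.6000·0.0000 + 0.4000·8.9062] = 3.5272; exercise value = 0.0000 ≤ continuation, so V_uu = 3.5272
Node ud (S = 56.88): continuation = 1/1.01·[0.6000·8.9062 + 0.4000·43.0312] = 22.3329; exercise value = 23.1250 > continuation, so V_ud = 23.1250 (exercise)
Node dd (S = 29.58): continuation = 1/1.01·[0.6000·43.0312 + 0.4000·60.7763] = 49.6329; exercise value = 50.4250 > continuation, so V_dd = 50.4250 (exercise)
Node u (S = 87.5): continuation = 1/1.01·[0.6000·3.5272 + 0.4000·23.1250] = 11.2538; exercise value = 0.0000 ≤ continuation, so V_u = 11.2538
Node d (S = 45.5): continuation = 1/1.01·[0.6000·23.1250 + 0.4000·50.4250] = 33.7079; exercise value = 34.5000 > continuation, so V_d = 34.5000 (exercise)
Node 0 (S = 70): continuation = 1/1.01·[0.6000·11.2538 + 0.4000·34.5000] = 20.3488; exercise value = 10.0000 ≤ continuation, so V_0 = 20.3488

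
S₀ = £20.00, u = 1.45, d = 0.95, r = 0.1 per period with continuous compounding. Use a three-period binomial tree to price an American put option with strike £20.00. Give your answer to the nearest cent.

£0.76

Risk-neutral probability p = (e^0.1 − 0.95)/(1.45 − 0.95) = 0.1552/0.5000 = 0.3103
Terminal stock prices: S_uuu = 60.97, S_uud = 39.95, S_udd = 26.17, S_ddd = 17.15
Terminal payoffs (K − S): max(-40.97, 0) = 0, max(-19.95, 0) = 0, max(-6.172, 0) = 0, max(2.853, 0) = 2.853
Node uu (S = 42.05): continuation = e^(−0.1)·[0.3103·0.0000 + 0.6897·0.0000] = 0.0000; exercise value = 0.0000 ≤ continuation, so V_uu = 0.0000
Node ud (S = 27.55): continuation = e^(−0.1)·[0.3103·0.0000 + 0.6897·0.0000] = 0.0000; exercise value = 0.0000 ≤ continuation, so V_ud = 0.0000
Node dd (S = 18.05): continuation = e^(−0.1)·[0.3103·0.0000 + 0.6897·2.8525] = 1.7800; exercise value = 1.9500 > continuation, so V_dd = 1.9500 (exercise)
Node u (S = 29): continuation = e^(−0.1)·[0.3103·0.0000 + 0.6897·0.0000] = 0.0000; exercise value = 0.0000 ≤ continuation, so V_u = 0.0000
Node d (S = 19): continuation = e^(−0.1)·[0.3103·0.0000 + 0.6897·1.9500] = 1.2169; exercise value = 1.0000 ≤ continuation, so V_d = 1.2169
Node 0 (S = 20): continuation = e^(−0.1)·[0.3103·0.0000 + 0.6897·1.2169] = 0.7594; exercise value = 0.0000 ≤ continuation, so V_0 = 0.7594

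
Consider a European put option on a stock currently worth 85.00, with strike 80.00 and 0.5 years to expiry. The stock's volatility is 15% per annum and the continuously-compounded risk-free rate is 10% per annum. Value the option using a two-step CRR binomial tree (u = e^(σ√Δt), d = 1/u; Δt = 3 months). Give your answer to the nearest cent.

0.80

CRR parameters: u = e^(σ√Δt) = e^(0.15·√0.25) = 1.0779, d = 1/u = 0.9277
Per-period rate: rΔt = 0.1·0.25 = 0.025, so R = e^0.025 = 1.0253
Risk-neutral probability p = (e^0.025 − 0.9277)/(1.0779 − 0.9277) = 0.0976/0.1501 = 0.6499
Terminal stock prices: S_uu = 98.76, S_ud = 85, S_dd = 73.16
Terminal payoffs (K − S): max(-18.76, 0) = 0, max(-5, 0) = 0, max(6.84, 0) = 6.84
Node u (S = 91.62): V_u = e^(−0.025)·[0.6499·0.0000 + 0.3501·0.0000] = 0.0000
Node d (S = 78.86): V_d = e^(−0.025)·[0.6499·0.0000 + 0.3501·6.8398] = 2.3357
Node 0 (S = 85): V_0 = e^(−0.025)·[0.6499·0.0000 + 0.3501·2.3357] = 0.7976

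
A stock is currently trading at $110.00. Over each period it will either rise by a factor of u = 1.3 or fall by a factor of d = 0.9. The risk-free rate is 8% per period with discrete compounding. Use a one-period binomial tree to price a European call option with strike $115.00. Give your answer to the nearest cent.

Risk-neutral probability p = (1 + 0.08 − 0.9)/(1.3 − 0.9) = 0.1800/0.4000 = 0.4500
Terminal stock prices: S_u = 143, S_d = 99
Terminal payoffs (S − K): max(28, 0) = 28, max(-16, 0) = 0
Node 0 (S = 110): V_0 = 1/1.08·[0.4500·28.0000 + 0.5500·0.0000] = 11.6667

$11.67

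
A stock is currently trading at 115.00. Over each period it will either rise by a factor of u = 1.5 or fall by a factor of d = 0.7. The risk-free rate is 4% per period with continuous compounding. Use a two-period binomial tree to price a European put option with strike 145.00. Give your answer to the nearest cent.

Risk-neutral probability p = (e^0.04 − 0.7)/(1.5 − 0.7) = 0.3408/0.8000 = 0.4260
Terminal stock prices: S_uu = 258.8, S_ud = 120.7, S_dd = 56.35
Terminal payoffs (K − S): max(-113.8, 0) = 0, max(24.25, 0) = 24.25, max(88.65, 0) = 88.65
Node u (S = 172.5): V_u = e^(−0.04)·[0.4260·0.0000 + 0.5740·24.2500] = 13.3734
Node d (S = 80.5): V_d = e^(−0.04)·[0.4260·24.2500 + 0.5740·88.6500] = 58.8145
Node 0 (S = 115): V_0 = e^(−0.04)·[0.4260·13.3734 + 0.5740·58.8145] = 37.9089

37.91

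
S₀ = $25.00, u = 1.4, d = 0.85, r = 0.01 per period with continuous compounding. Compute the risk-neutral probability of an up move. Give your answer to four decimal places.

Risk-neutral probability p = (e^0.01 − 0.85)/(1.4 − 0.85) = 0.1601/0.5500 = 0.2910

p = 0.2910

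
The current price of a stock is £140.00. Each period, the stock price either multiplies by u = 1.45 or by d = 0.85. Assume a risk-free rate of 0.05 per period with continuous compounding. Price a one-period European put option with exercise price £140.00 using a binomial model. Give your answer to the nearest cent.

Risk-neutral probability p = (e^0.05 − 0.85)/(1.45 − 0.85) = 0.2013/0.6000 = 0.3355
Terminal stock prices: S_u = 203, S_d = 119
Terminal payoffs (K − S): max(-63, 0) = 0, max(21, 0) = 21
Node 0 (S = 140): V_0 = e^(−0.05)·[0.3355·0.0000 + 0.6645·21.0000] = 13.2749

£13.27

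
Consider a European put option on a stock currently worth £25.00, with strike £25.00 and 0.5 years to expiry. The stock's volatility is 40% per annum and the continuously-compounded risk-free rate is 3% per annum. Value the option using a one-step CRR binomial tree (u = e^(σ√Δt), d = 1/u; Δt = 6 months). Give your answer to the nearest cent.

£3.30

CRR parameters: u = e^(σ√Δt) = e^(0.4·√0.5) = 1.3269, d = 1/u = 0.7536
Per-period rate: rΔt = 0.03·0.5 = 0.015, so R = e^0.015 = 1.0151
Risk-neutral probability p = (e^0.015 − 0.7536)/(1.3269 − 0.7536) = 0.2615/0.5733 = 0.4561
Terminal stock prices: S_u = 33.17, S_d = 18.84
Terminal payoffs (K − S): max(-8.172, 0) = 0, max(6.159, 0) = 6.159
Node 0 (S = 25): V_0 = e^(−0.015)·[0.4561·0.0000 + 0.5439·6.1590] = 3.2999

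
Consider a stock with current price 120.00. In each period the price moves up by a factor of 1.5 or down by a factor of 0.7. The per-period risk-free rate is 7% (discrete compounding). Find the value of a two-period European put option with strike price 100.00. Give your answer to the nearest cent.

Risk-neutral probability p = (1 + 0.07 − 0.7)/(1.5 − 0.7) = 0.3700/0.8000 = 0.4625
Terminal stock prices: S_uu = 270, S_ud = 126, S_dd = 58.8
Terminal payoffs (K − S): max(-170, 0) = 0, max(-26, 0) = 0, max(41.2, 0) = 41.2
Node u (S = 180): V_u = 1/1.07·[0.4625·0.0000 + 0.5375·0.0000] = 0.0000
Node d (S = 84): V_d = 1/1.07·[0.4625·0.0000 + 0.5375·41.2000] = 20.6963
Node 0 (S = 120): V_0 = 1/1.07·[0.4625·0.0000 + 0.5375·20.6963] = 10.3965

10.40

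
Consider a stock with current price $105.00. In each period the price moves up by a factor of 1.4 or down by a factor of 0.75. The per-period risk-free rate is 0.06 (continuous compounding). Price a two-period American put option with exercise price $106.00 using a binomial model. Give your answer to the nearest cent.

Risk-neutral probability p = (e^0.06 − 0.75)/(1.4 − 0.75) = 0.3118/0.6500 = 0.4797
Terminal stock prices: S_uu = 205.8, S_ud = 110.2, S_dd = 59.06
Terminal payoffs (K − S): max(-99.8, 0) = 0, max(-4.25, 0) = 0, max(46.94, 0) = 46.94
Node u (S = 147): continuation = e^(−0.06)·[0.4797·0.0000 + 0.5203·0.0000] = 0.0000; exercise value = 0.0000 ≤ continuation, so V_u = 0.0000
Node d (S = 78.75): continuation = e^(−0.06)·[0.4797·0.0000 + 0.5203·46.9375] = 22.9972; exercise value = 27.2500 > continuation, so V_d = 27.2500 (exercise)
Node 0 (S = 105): continuation = e^(−0.06)·[0.4797·0.0000 + 0.5203·27.2500] = 13.3513; exercise value = 1.0000 ≤ continuation, so V_0 = 13.3513

$13.35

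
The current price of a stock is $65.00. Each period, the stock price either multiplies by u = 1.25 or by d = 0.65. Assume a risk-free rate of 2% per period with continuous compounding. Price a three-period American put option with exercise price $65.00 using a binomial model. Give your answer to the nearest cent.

$11.31

Risk-neutral probability p = (e^0.02 − 0.65)/(1.25 − 0.65) = 0.3702/0.6000 = 0.6170
Terminal stock prices: S_uuu = 127, S_uud = 66.02, S_udd = 34.33, S_ddd = 17.85
Terminal payoffs (K − S): max(-61.95, 0) = 0, max(-1.016, 0) = 0, max(30.67, 0) = 30.67, max(47.15, 0) = 47.15
Node uu (S = 101.6): continuation = e^(−0.02)·[0.6170·0.0000 + 0.3830·0.0000] = 0.0000; exercise value = 0.0000 ≤ continuation, so V_uu = 0.0000
Node ud (S = 52.81): continuation = e^(−0.02)·[0.6170·0.0000 + 0.3830·30.6719] = 11.5146; exercise value = 12.1875 > continuation, so V_ud = 12.1875 (exercise)
Node dd (S = 27.46): continuation = e^(−0.02)·[0.6170·30.6719 + 0.3830·47.1494] = 36.2504; exercise value = 37.5375 > continuation, so V_dd = 37.5375 (exercise)
Node u (S = 81.25): continuation = e^(−0.02)·[0.6170·0.0000 + 0.3830·12.1875] = 4.5754; exercise value = 0.0000 ≤ continuation, so V_u = 4.5754
Node d (S = 42.25): continuation = e^(−0.02)·[0.6170·12.1875 + 0.3830·37.5375] = 21.4629; exercise value = 22.7500 > continuation, so V_d = 22.7500 (exercise)
Node 0 (S = 65): continuation = e^(−0.02)·[0.6170·4.5754 + 0.3830·22.7500] = 11.3078; exercise value = 0.0000 ≤ continuation, so V_0 = 11.3078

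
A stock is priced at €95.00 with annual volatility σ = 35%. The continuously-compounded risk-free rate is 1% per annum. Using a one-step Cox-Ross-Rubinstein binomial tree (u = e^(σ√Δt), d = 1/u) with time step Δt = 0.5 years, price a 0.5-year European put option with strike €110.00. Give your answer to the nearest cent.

CRR parameters: u = e^(σ√Δt) = e^(0.35·√0.5) = 1.2808, d = 1/u = 0.7808
Per-period rate: rΔt = 0.01·0.5 = 0.005, so R = e^0.005 = 1.0050
Risk-neutral probability p = (e^0.005 − 0.7808)/(1.2808 − 0.7808) = 0.2243/0.5000 = 0.4485
Terminal stock prices: S_u = 121.7, S_d = 74.17
Terminal payoffs (K − S): max(-11.68, 0) = 0, max(35.83, 0) = 35.83
Node 0 (S = 95): V_0 = e^(−0.005)·[0.4485·0.0000 + 0.5515·35.8278] = 19.6617

€19.66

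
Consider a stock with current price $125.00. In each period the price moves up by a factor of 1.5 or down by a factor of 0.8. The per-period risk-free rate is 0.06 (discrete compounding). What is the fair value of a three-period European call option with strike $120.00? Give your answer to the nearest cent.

Risk-neutral probability p = (1 + 0.06 − 0.8)/(1.5 − 0.8) = 0.2600/0.7000 = 0.3714
Terminal stock prices: S_uuu = 421.9, S_uud = 225, S_udd = 120, S_ddd = 64
Terminal payoffs (S − K): max(301.9, 0) = 301.9, max(105, 0) = 105, max(0, 0) = 0, max(-56, 0) = 0
Node uu (S = 281.2): V_uu = 1/1.06·[0.3714·301.8750 + 0.6286·105.0000] = 168.0425
Node ud (S = 150): V_ud = 1/1.06·[0.3714·105.0000 + 0.6286·0.0000] = 36.7925
Node dd (S = 80): V_dd = 1/1.06·[0.3714·0.0000 + 0.6286·0.0000] = 0.0000
Node u (S = 187.5): V_u = 1/1.06·[0.3714·168.0425 + 0.6286·36.7925] = 80.7004
Node d (S = 100): V_d = 1/1.06·[0.3714·36.7925 + 0.6286·0.0000] = 12.8922
Node 0 (S = 125): V_0 = 1/1.06·[0.3714·80.7004 + 0.6286·12.8922] = 35.9228

$35.92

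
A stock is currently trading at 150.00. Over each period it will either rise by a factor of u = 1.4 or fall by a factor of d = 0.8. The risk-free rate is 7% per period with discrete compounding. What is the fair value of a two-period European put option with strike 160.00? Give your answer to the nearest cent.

16.91

Risk-neutral probability p = (1 + 0.07 − 0.8)/(1.4 − 0.8) = 0.2700/0.6000 = 0.4500
Terminal stock prices: S_uu = 294, S_ud = 168, S_dd = 96
Terminal payoffs (K − S): max(-134, 0) = 0, max(-8, 0) = 0, max(64, 0) = 64
Node u (S = 210): V_u = 1/1.07·[0.4500·0.0000 + 0.5500·0.0000] = 0.0000
Node d (S = 120): V_d = 1/1.07·[0.4500·0.0000 + 0.5500·64.0000] = 32.8972
Node 0 (S = 150): V_0 = 1/1.07·[0.4500·0.0000 + 0.5500·32.8972] = 16.9098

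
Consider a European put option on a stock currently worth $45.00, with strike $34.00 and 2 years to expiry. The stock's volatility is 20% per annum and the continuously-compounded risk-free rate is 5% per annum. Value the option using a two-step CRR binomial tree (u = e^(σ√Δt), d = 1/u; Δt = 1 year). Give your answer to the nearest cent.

CRR parameters: u = e^(σ√Δt) = e^(0.2·√1) = 1.2214, d = 1/u = 0.8187
Per-period rate: rΔt = 0.05·1 = 0.05, so R = e^0.05 = 1.0513
Risk-neutral probability p = (e^0.05 − 0.8187)/(1.2214 − 0.8187) = 0.2325/0.4027 = 0.5775
Terminal stock prices: S_uu = 67.13, S_ud = 45, S_dd = 30.16
Terminal payoffs (K − S): max(-33.13, 0) = 0, max(-11, 0) = 0, max(3.836, 0) = 3.836
Node u (S = 54.96): V_u = e^(−0.05)·[0.5775·0.0000 + 0.4225·0.0000] = 0.0000
Node d (S = 36.84): V_d = e^(−0.05)·[0.5775·0.0000 + 0.4225·3.8356] = 1.5415
Node 0 (S = 45): V_0 = e^(−0.05)·[0.5775·0.0000 + 0.4225·1.5415] = 0.6195

$0.62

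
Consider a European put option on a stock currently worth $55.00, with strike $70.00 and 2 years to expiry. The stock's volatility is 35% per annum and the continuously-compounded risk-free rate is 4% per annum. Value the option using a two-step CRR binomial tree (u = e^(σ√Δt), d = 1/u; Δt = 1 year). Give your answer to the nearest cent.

$17.95

CRR parameters: u = e^(σ√Δt) = e^(0.35·√1) = 1.4191, d = 1/u = 0.7047
Per-period rate: rΔt = 0.04·1 = 0.04, so R = e^0.04 = 1.0408
Risk-neutral probability p = (e^0.04 − 0.7047)/(1.4191 − 0.7047) = 0.3361/0.7144 = 0.4705
Terminal stock prices: S_uu = 110.8, S_ud = 55, S_dd = 27.31
Terminal payoffs (K − S): max(-40.76, 0) = 0, max(15, 0) = 15, max(42.69, 0) = 42.69
Node u (S = 78.05): V_u = e^(−0.04)·[0.4705·0.0000 + 0.5295·15.0000] = 7.6309
Node d (S = 38.76): V_d = e^(−0.04)·[0.4705·15.0000 + 0.5295·42.6878] = 28.4974
Node 0 (S = 55): V_0 = e^(−0.04)·[0.4705·7.6309 + 0.5295·28.4974] = 17.9471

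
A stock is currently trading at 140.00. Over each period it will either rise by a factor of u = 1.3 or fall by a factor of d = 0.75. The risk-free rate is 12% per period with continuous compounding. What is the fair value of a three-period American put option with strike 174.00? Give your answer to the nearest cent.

34.00

Risk-neutral probability p = (e^0.12 − 0.75)/(1.3 − 0.75) = 0.3775/0.5500 = 0.6864
Terminal stock prices: S_uuu = 307.6, S_uud = 177.5, S_udd = 102.4, S_ddd = 59.06
Terminal payoffs (K − S): max(-133.6, 0) = 0, max(-3.45, 0) = 0, max(71.62, 0) = 71.62, max(114.9, 0) = 114.9
Node uu (S = 236.6): continuation = e^(−0.12)·[0.6864·0.0000 + 0.3136·0.0000] = 0.0000; exercise value = 0.0000 ≤ continuation, so V_uu = 0.0000
Node ud (S = 136.5): continuation = e^(−0.12)·[0.6864·0.0000 + 0.3136·71.6250] = 19.9243; exercise value = 37.5000 > continuation, so V_ud = 37.5000 (exercise)
Node dd (S = 78.75): continuation = e^(−0.12)·[0.6864·71.6250 + 0.3136·114.9375] = 75.5742; exercise value = 95.2500 > continuation, so V_dd = 95.2500 (exercise)
Node u (S = 182): continuation = e^(−0.12)·[0.6864·0.0000 + 0.3136·37.5000] = 10.4316; exercise value = 0.0000 ≤ continuation, so V_u = 10.4316
Node d (S = 105): continuation = e^(−0.12)·[0.6864·37.5000 + 0.3136·95.2500] = 49.3242; exercise value = 69.0000 > continuation, so V_d = 69.0000 (exercise)
Node 0 (S = 140): continuation = e^(−0.12)·[0.6864·10.4316 + 0.3136·69.0000] = 25.5443; exercise value = 34.0000 > continuation, so V_0 = 34.0000 (exercise)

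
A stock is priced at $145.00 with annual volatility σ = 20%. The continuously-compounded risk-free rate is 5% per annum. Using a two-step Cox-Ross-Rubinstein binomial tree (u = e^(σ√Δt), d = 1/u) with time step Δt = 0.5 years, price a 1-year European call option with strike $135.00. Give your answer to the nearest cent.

$21.45

CRR parameters: u = e^(σ√Δt) = e^(0.2·√0.5) = 1.1519, d = 1/u = 0.8681
Per-period rate: rΔt = 0.05·0.5 = 0.025, so R = e^0.025 = 1.0253
Risk-neutral probability p = (e^0.025 − 0.8681)/(1.1519 − 0.8681) = 0.1572/0.2838 = 0.5539
Terminal stock prices: S_uu = 192.4, S_ud = 145, S_dd = 109.3
Terminal payoffs (S − K): max(57.4, 0) = 57.4, max(10, 0) = 10, max(-25.72, 0) = 0
Node u (S = 167): V_u = e^(−0.025)·[0.5539·57.4000 + 0.4461·10.0000] = 35.3601
Node d (S = 125.9): V_d = e^(−0.025)·[0.5539·10.0000 + 0.4461·0.0000] = 5.4023
Node 0 (S = 145): V_0 = e^(−0.025)·[0.5539·35.3601 + 0.4461·5.4023] = 21.4531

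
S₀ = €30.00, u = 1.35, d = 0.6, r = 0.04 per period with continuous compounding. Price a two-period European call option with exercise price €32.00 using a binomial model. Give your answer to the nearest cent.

€7.23

Risk-neutral probability p = (e^0.04 − 0.6)/(1.35 − 0.6) = 0.4408/0.7500 = 0.5877
Terminal stock prices: S_uu = 54.68, S_ud = 24.3, S_dd = 10.8
Terminal payoffs (S − K): max(22.68, 0) = 22.68, max(-7.7, 0) = 0, max(-21.2, 0) = 0
Node u (S = 40.5): V_u = e^(−0.04)·[0.5877·22.6750 + 0.4123·0.0000] = 12.8046
Node d (S = 18): V_d = e^(−0.04)·[0.5877·0.0000 + 0.4123·0.0000] = 0.0000
Node 0 (S = 30): V_0 = e^(−0.04)·[0.5877·12.8046 + 0.4123·0.0000] = 7.2308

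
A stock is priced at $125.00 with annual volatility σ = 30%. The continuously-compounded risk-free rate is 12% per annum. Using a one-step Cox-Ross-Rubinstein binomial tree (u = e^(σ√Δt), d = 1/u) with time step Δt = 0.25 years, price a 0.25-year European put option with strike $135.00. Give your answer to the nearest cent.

$11.61

CRR parameters: u = e^(σ√Δt) = e^(0.3·√0.25) = 1.1618, d = 1/u = 0.8607
Per-period rate: rΔt = 0.12·0.25 = 0.03, so R = e^0.03 = 1.0305
Risk-neutral probability p = (e^0.03 − 0.8607)/(1.1618 − 0.8607) = 0.1697/0.3011 = 0.5637
Terminal stock prices: S_u = 145.2, S_d = 107.6
Terminal payoffs (K − S): max(-10.23, 0) = 0, max(27.41, 0) = 27.41
Node 0 (S = 125): V_0 = e^(−0.03)·[0.5637·0.0000 + 0.4363·27.4115] = 11.6060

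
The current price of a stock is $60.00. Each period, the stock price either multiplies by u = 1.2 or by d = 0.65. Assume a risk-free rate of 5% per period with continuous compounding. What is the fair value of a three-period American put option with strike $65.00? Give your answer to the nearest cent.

$11.03

Risk-neutral probability p = (e^0.05 − 0.65)/(1.2 − 0.65) = 0.4013/0.5500 = 0.7296
Terminal stock prices: S_uuu = 103.7, S_uud = 56.16, S_udd = 30.42, S_ddd = 16.48
Terminal payoffs (K − S): max(-38.68, 0) = 0, max(8.84, 0) = 8.84, max(34.58, 0) = 34.58, max(48.52, 0) = 48.52
Node uu (S = 86.4): continuation = e^(−0.05)·[0.7296·0.0000 + 0.2704·8.8400] = 2.2739; exercise value = 0.0000 ≤ continuation, so V_uu = 2.2739
Node ud (S = 46.8): continuation = e^(−0.05)·[0.7296·8.8400 + 0.2704·34.5800] = 15.0299; exercise value = 18.2000 > continuation, so V_ud = 18.2000 (exercise)
Node dd (S = 25.35): continuation = e^(−0.05)·[0.7296·34.5800 + 0.2704·48.5225] = 36.4799; exercise value = 39.6500 > continuation, so V_dd = 39.6500 (exercise)
Node u (S = 72): continuation = e^(−0.05)·[0.7296·2.2739 + 0.2704·18.2000] = 6.2596; exercise value = 0.0000 ≤ continuation, so V_u = 6.2596
Node d (S = 39): continuation = e^(−0.05)·[0.7296·18.2000 + 0.2704·39.6500] = 22.8299; exercise value = 26.0000 > continuation, so V_d = 26.0000 (exercise)
Node 0 (S = 60): continuation = e^(−0.05)·[0.7296·6.2596 + 0.2704·26.0000] = 11.0321; exercise value = 5.0000 ≤ continuation, so V_0 = 11.0321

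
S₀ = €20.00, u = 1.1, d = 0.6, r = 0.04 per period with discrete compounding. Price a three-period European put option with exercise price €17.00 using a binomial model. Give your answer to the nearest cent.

€0.94

Risk-neutral probability p = (1 + 0.04 − 0.6)/(1.1 − 0.6) = 0.4400/0.5000 = 0.8800
Terminal stock prices: S_uuu = 26.62, S_uud = 14.52, S_udd = 7.92, S_ddd = 4.32
Terminal payoffs (K − S): max(-9.62, 0) = 0, max(2.48, 0) = 2.48, max(9.08, 0) = 9.08, max(12.68, 0) = 12.68
Node uu (S = 24.2): V_uu = 1/1.04·[0.8800·0.0000 + 0.1200·2.4800] = 0.2862
Node ud (S = 13.2): V_ud = 1/1.04·[0.8800·2.4800 + 0.1200·9.0800] = 3.1462
Node dd (S = 7.2): V_dd = 1/1.04·[0.8800·9.0800 + 0.1200·12.6800] = 9.1462
Node u (S = 22): V_u = 1/1.04·[0.8800·0.2862 + 0.1200·3.1462] = 0.6051
Node d (S = 12): V_d = 1/1.04·[0.8800·3.1462 + 0.1200·9.1462] = 3.7175
Node 0 (S = 20): V_0 = 1/1.04·[0.8800·0.6051 + 0.1200·3.7175] = 0.9410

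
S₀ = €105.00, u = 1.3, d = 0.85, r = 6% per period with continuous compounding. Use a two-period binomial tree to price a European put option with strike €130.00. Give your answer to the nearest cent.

Risk-neutral probability p = (e^0.06 − 0.85)/(1.3 − 0.85) = 0.2118/0.4500 = 0.4707
Terminal stock prices: S_uu = 177.5, S_ud = 116, S_dd = 75.86
Terminal payoffs (K − S): max(-47.45, 0) = 0, max(13.98, 0) = 13.98, max(54.14, 0) = 54.14
Node u (S = 136.5): V_u = e^(−0.06)·[0.4707·0.0000 + 0.5293·13.9750] = 6.9656
Node d (S = 89.25): V_d = e^(−0.06)·[0.4707·13.9750 + 0.5293·54.1375] = 33.1794
Node 0 (S = 105): V_0 = e^(−0.06)·[0.4707·6.9656 + 0.5293·33.1794] = 19.6257

€19.63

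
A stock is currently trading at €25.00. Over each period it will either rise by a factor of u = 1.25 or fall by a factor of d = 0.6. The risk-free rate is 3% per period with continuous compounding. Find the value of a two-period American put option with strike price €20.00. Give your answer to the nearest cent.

€1.90

Risk-neutral probability p = (e^0.03 − 0.6)/(1.25 − 0.6) = 0.4305/0.6500 = 0.6622
Terminal stock prices: S_uu = 39.06, S_ud = 18.75, S_dd = 9
Terminal payoffs (K − S): max(-19.06, 0) = 0, max(1.25, 0) = 1.25, max(11, 0) = 11
Node u (S = 31.25): continuation = e^(−0.03)·[0.6622·0.0000 + 0.3378·1.2500] = 0.4097; exercise value = 0.0000 ≤ continuation, so V_u = 0.4097
Node d (S = 15): continuation = e^(−0.03)·[0.6622·1.2500 + 0.3378·11.0000] = 4.4089; exercise value = 5.0000 > continuation, so V_d = 5.0000 (exercise)
Node 0 (S = 25): continuation = e^(−0.03)·[0.6622·0.4097 + 0.3378·5.0000] = 1.9022; exercise value = 0.0000 ≤ continuation, so V_0 = 1.9022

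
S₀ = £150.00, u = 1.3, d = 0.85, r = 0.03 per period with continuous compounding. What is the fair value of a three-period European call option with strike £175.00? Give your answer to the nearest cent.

£19.80

Risk-neutral probability p = (e^0.03 − 0.85)/(1.3 − 0.85) = 0.1805/0.4500 = 0.4010
Terminal stock prices: S_uuu = 329.6, S_uud = 215.5, S_udd = 140.9, S_ddd = 92.12
Terminal payoffs (S − K): max(154.6, 0) = 154.6, max(40.48, 0) = 40.48, max(-34.11, 0) = 0, max(-82.88, 0) = 0
Node uu (S = 253.5): V_uu = e^(−0.03)·[0.4010·154.5500 + 0.5990·40.4750] = 83.6720
Node ud (S = 165.8): V_ud = e^(−0.03)·[0.4010·40.4750 + 0.5990·0.0000] = 15.7512
Node dd (S = 108.4): V_dd = e^(−0.03)·[0.4010·0.0000 + 0.5990·0.0000] = 0.0000
Node u (S = 195): V_u = e^(−0.03)·[0.4010·83.6720 + 0.5990·15.7512] = 41.7176
Node d (S = 127.5): V_d = e^(−0.03)·[0.4010·15.7512 + 0.5990·0.0000] = 6.1297
Node 0 (S = 150): V_0 = e^(−0.03)·[0.4010·41.7176 + 0.5990·6.1297] = 19.7979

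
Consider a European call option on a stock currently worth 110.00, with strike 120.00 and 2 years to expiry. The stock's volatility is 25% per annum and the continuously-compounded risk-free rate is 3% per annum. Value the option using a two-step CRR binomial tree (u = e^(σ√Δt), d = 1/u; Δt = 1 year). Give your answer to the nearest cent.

14.34

CRR parameters: u = e^(σ√Δt) = e^(0.25·√1) = 1.2840, d = 1/u = 0.7788
Per-period rate: rΔt = 0.03·1 = 0.03, so R = e^0.03 = 1.0305
Risk-neutral probability p = (e^0.03 − 0.7788)/(1.2840 − 0.7788) = 0.2517/0.5052 = 0.4981
Terminal stock prices: S_uu = 181.4, S_ud = 110, S_dd = 66.72
Terminal payoffs (S − K): max(61.36, 0) = 61.36, max(-10, 0) = 0, max(-53.28, 0) = 0
Node u (S = 141.2): V_u = e^(−0.03)·[0.4981·61.3593 + 0.5019·0.0000] = 29.6600
Node d (S = 85.67): V_d = e^(−0.03)·[0.4981·0.0000 + 0.5019·0.0000] = 0.0000
Node 0 (S = 110): V_0 = e^(−0.03)·[0.4981·29.6600 + 0.5019·0.0000] = 14.3371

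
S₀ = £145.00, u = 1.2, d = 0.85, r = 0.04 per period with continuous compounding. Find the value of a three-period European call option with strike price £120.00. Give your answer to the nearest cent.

Risk-neutral probability p = (e^0.04 − 0.85)/(1.2 − 0.85) = 0.1908/0.3500 = 0.5452
Terminal stock prices: S_uuu = 250.6, S_uud = 177.5, S_udd = 125.7, S_ddd = 89.05
Terminal payoffs (S − K): max(130.6, 0) = 130.6, max(57.48, 0) = 57.48, max(5.715, 0) = 5.715, max(-30.95, 0) = 0
Node uu (S = 208.8): V_uu = e^(−0.04)·[0.5452·130.5600 + 0.4548·57.4800] = 93.5053
Node ud (S = 147.9): V_ud = e^(−0.04)·[0.5452·57.4800 + 0.4548·5.7150] = 32.6053
Node dd (S = 104.8): V_dd = e^(−0.04)·[0.5452·5.7150 + 0.4548·0.0000] = 2.9935
Node u (S = 174): V_u = e^(−0.04)·[0.5452·93.5053 + 0.4548·32.6053] = 63.2260
Node d (S = 123.2): V_d = e^(−0.04)·[0.5452·32.6053 + 0.4548·2.9935] = 18.3867
Node 0 (S = 145): V_0 = e^(−0.04)·[0.5452·63.2260 + 0.4548·18.3867] = 41.1525

£41.15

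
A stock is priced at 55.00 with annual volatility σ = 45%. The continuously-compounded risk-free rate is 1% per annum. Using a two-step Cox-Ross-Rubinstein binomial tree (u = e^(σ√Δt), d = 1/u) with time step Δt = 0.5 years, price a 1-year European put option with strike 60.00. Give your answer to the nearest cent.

12.40

CRR parameters: u = e^(σ√Δt) = e^(0.45·√0.5) = 1.3746, d = 1/u = 0.7275
Per-period rate: rΔt = 0.01·0.5 = 0.005, so R = e^0.005 = 1.0050
Risk-neutral probability p = (e^0.005 − 0.7275)/(1.3746 − 0.7275) = 0.2776/0.6472 = 0.4289
Terminal stock prices: S_uu = 103.9, S_ud = 55, S_dd = 29.11
Terminal payoffs (K − S): max(-43.93, 0) = 0, max(5, 0) = 5, max(30.89, 0) = 30.89
Node u (S = 75.61): V_u = e^(−0.005)·[0.4289·0.0000 + 0.5711·5.0000] = 2.8415
Node d (S = 40.01): V_d = e^(−0.005)·[0.4289·5.0000 + 0.5711·30.8942] = 19.6905
Node 0 (S = 55): V_0 = e^(−0.005)·[0.4289·2.8415 + 0.5711·19.6905] = 12.4025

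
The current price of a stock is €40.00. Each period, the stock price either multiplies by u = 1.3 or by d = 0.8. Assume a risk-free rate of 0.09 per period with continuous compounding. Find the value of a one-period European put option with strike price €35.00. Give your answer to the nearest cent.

€1.13

Risk-neutral probability p = (e^0.09 − 0.8)/(1.3 − 0.8) = 0.2942/0.5000 = 0.5883
Terminal stock prices: S_u = 52, S_d = 32
Terminal payoffs (K − S): max(-17, 0) = 0, max(3, 0) = 3
Node 0 (S = 40): V_0 = e^(−0.09)·[0.5883·0.0000 + 0.4117·3.0000] = 1.1287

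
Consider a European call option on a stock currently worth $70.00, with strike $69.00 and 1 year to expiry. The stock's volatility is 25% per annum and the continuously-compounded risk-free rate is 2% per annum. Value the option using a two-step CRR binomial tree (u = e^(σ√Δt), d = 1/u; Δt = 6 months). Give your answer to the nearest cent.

CRR parameters: u = e^(σ√Δt) = e^(0.25·√0.5) = 1.1934, d = 1/u = 0.8380
Per-period rate: rΔt = 0.02·0.5 = 0.01, so R = e^0.01 = 1.0101
Risk-neutral probability p = (e^0.01 − 0.8380)/(1.1934 − 0.8380) = 0.1721/0.3554 = 0.4842
Terminal stock prices: S_uu = 99.69, S_ud = 70, S_dd = 49.15
Terminal payoffs (S − K): max(30.69, 0) = 30.69, max(1, 0) = 1, max(-19.85, 0) = 0
Node u (S = 83.54): V_u = e^(−0.01)·[0.4842·30.6883 + 0.5158·1.0000] = 15.2221
Node d (S = 58.66): V_d = e^(−0.01)·[0.4842·1.0000 + 0.5158·0.0000] = 0.4794
Node 0 (S = 70): V_0 = e^(−0.01)·[0.4842·15.2221 + 0.5158·0.4794] = 7.5420

$7.54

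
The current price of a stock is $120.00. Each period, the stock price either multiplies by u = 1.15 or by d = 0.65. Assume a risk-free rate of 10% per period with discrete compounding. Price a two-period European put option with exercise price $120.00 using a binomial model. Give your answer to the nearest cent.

Risk-neutral probability p = (1 + 0.1 − 0.65)/(1.15 − 0.65) = 0.4500/0.5000 = 0.9000
Terminal stock prices: S_uu = 158.7, S_ud = 89.7, S_dd = 50.7
Terminal payoffs (K − S): max(-38.7, 0) = 0, max(30.3, 0) = 30.3, max(69.3, 0) = 69.3
Node u (S = 138): V_u = 1/1.1·[0.9000·0.0000 + 0.1000·30.3000] = 2.7545
Node d (S = 78): V_d = 1/1.1·[0.9000·30.3000 + 0.1000·69.3000] = 31.0909
Node 0 (S = 120): V_0 = 1/1.1·[0.9000·2.7545 + 0.1000·31.0909] = 5.0802

$5.08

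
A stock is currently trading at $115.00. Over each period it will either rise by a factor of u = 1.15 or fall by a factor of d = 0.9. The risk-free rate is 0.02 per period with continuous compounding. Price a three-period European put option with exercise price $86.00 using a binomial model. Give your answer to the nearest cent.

$0.29

Risk-neutral probability p = (e^0.02 − 0.9)/(1.15 − 0.9) = 0.1202/0.2500 = 0.4808
Terminal stock prices: S_uuu = 174.9, S_uud = 136.9, S_udd = 107.1, S_ddd = 83.84
Terminal payoffs (K − S): max(-88.9, 0) = 0, max(-50.88, 0) = 0, max(-21.12, 0) = 0, max(2.165, 0) = 2.165
Node uu (S = 152.1): V_uu = e^(−0.02)·[0.4808·0.0000 + 0.5192·0.0000] = 0.0000
Node ud (S = 119): V_ud = e^(−0.02)·[0.4808·0.0000 + 0.5192·0.0000] = 0.0000
Node dd (S = 93.15): V_dd = e^(−0.02)·[0.4808·0.0000 + 0.5192·2.1650] = 1.1018
Node u (S = 132.2): V_u = e^(−0.02)·[0.4808·0.0000 + 0.5192·0.0000] = 0.0000
Node d (S = 103.5): V_d = e^(−0.02)·[0.4808·0.0000 + 0.5192·1.1018] = 0.5607
Node 0 (S = 115): V_0 = e^(−0.02)·[0.4808·0.0000 + 0.5192·0.5607] = 0.2854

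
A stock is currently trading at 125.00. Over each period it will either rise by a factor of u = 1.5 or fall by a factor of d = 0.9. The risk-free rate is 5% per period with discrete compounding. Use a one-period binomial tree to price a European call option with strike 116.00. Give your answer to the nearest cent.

17.02

Risk-neutral probability p = (1 + 0.05 − 0.9)/(1.5 − 0.9) = 0.1500/0.6000 = 0.2500
Terminal stock prices: S_u = 187.5, S_d = 112.5
Terminal payoffs (S − K): max(71.5, 0) = 71.5, max(-3.5, 0) = 0
Node 0 (S = 125): V_0 = 1/1.05·[0.2500·71.5000 + 0.7500·0.0000] = 17.0238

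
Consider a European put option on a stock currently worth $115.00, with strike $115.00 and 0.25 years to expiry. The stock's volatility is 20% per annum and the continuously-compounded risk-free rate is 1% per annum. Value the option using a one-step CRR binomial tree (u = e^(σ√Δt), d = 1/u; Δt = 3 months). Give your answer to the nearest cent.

CRR parameters: u = e^(σ√Δt) = e^(0.2·√0.25) = 1.1052, d = 1/u = 0.9048
Per-period rate: rΔt = 0.01·0.25 = 0.0025, so R = e^0.0025 = 1.0025
Risk-neutral probability p = (e^0.0025 − 0.9048)/(1.1052 − 0.9048) = 0.0977/0.2003 = 0.4875
Terminal stock prices: S_u = 127.1, S_d = 104.1
Terminal payoffs (K − S): max(-12.09, 0) = 0, max(10.94, 0) = 10.94
Node 0 (S = 115): V_0 = e^(−0.0025)·[0.4875·0.0000 + 0.5125·10.9437] = 5.5945

$5.59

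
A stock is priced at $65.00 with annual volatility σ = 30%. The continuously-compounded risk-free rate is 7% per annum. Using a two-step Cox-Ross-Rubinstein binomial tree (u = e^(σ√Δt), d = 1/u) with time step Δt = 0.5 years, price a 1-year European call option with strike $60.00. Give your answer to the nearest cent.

$12.65

CRR parameters: u = e^(σ√Δt) = e^(0.3·√0.5) = 1.2363, d = 1/u = 0.8089
Per-period rate: rΔt = 0.07·0.5 = 0.035, so R = e^0.035 = 1.0356
Risk-neutral probability p = (e^0.035 − 0.8089)/(1.2363 − 0.8089) = 0.2268/0.4275 = 0.5305
Terminal stock prices: S_uu = 99.35, S_ud = 65, S_dd = 42.53
Terminal payoffs (S − K): max(39.35, 0) = 39.35, max(5, 0) = 5, max(-17.47, 0) = 0
Node u (S = 80.36): V_u = e^(−0.035)·[0.5305·39.3502 + 0.4695·5.0000] = 22.4239
Node d (S = 52.58): V_d = e^(−0.035)·[0.5305·5.0000 + 0.4695·0.0000] = 2.5612
Node 0 (S = 65): V_0 = e^(−0.035)·[0.5305·22.4239 + 0.4695·2.5612] = 12.6478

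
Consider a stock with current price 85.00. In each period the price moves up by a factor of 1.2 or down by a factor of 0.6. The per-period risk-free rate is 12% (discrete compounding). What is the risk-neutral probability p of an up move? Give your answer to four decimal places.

p = 0.8667

Risk-neutral probability p = (1 + 0.12 − 0.6)/(1.2 − 0.6) = 0.5200/0.6000 = 0.8667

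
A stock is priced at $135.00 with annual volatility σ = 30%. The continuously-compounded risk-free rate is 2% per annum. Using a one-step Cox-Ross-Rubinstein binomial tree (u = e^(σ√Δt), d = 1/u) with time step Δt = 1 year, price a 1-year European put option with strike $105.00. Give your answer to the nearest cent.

CRR parameters: u = e^(σ√Δt) = e^(0.3·√1) = 1.3499, d = 1/u = 0.7408
Per-period rate: rΔt = 0.02·1 = 0.02, so R = e^0.02 = 1.0202
Risk-neutral probability p = (e^0.02 − 0.7408)/(1.3499 − 0.7408) = 0.2794/0.6090 = 0.4587
Terminal stock prices: S_u = 182.2, S_d = 100
Terminal payoffs (K − S): max(-77.23, 0) = 0, max(4.99, 0) = 4.99
Node 0 (S = 135): V_0 = e^(−0.02)·[0.4587·0.0000 + 0.5413·4.9895] = 2.6472

$2.65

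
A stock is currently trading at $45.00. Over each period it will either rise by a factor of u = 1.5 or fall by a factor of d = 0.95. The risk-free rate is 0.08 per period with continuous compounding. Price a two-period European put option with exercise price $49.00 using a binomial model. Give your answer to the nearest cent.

Risk-neutral probability p = (e^0.08 − 0.95)/(1.5 − 0.95) = 0.1333/0.5500 = 0.2423
Terminal stock prices: S_uu = 101.2, S_ud = 64.12, S_dd = 40.61
Terminal payoffs (K − S): max(-52.25, 0) = 0, max(-15.12, 0) = 0, max(8.388, 0) = 8.388
Node u (S = 67.5): V_u = e^(−0.08)·[0.2423·0.0000 + 0.7577·0.0000] = 0.0000
Node d (S = 42.75): V_d = e^(−0.08)·[0.2423·0.0000 + 0.7577·8.3875] = 5.8663
Node 0 (S = 45): V_0 = e^(−0.08)·[0.2423·0.0000 + 0.7577·5.8663] = 4.1029

$4.10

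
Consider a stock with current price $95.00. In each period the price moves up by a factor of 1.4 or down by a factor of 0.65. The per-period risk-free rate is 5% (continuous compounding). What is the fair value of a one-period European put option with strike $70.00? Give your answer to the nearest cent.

Risk-neutral probability p = (e^0.05 − 0.65)/(1.4 − 0.65) = 0.4013/0.7500 = 0.5350
Terminal stock prices: S_u = 133, S_d = 61.75
Terminal payoffs (K − S): max(-63, 0) = 0, max(8.25, 0) = 8.25
Node 0 (S = 95): V_0 = e^(−0.05)·[0.5350·0.0000 + 0.4650·8.2500] = 3.6489

$3.65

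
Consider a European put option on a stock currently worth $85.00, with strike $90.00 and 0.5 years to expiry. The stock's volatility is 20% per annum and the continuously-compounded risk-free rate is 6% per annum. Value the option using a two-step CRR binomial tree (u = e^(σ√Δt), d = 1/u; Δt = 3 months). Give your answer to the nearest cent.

CRR parameters: u = e^(σ√Δt) = e^(0.2·√0.25) = 1.1052, d = 1/u = 0.9048
Per-period rate: rΔt = 0.06·0.25 = 0.015, so R = e^0.015 = 1.0151
Risk-neutral probability p = (e^0.015 − 0.9048)/(1.1052 − 0.9048) = 0.1103/0.2003 = 0.5505
Terminal stock prices: S_uu = 103.8, S_ud = 85, S_dd = 69.59
Terminal payoffs (K − S): max(-13.82, 0) = 0, max(5, 0) = 5, max(20.41, 0) = 20.41
Node u (S = 93.94): V_u = e^(−0.015)·[0.5505·0.0000 + 0.4495·5.0000] = 2.2142
Node d (S = 76.91): V_d = e^(−0.015)·[0.5505·5.0000 + 0.4495·20.4079] = 11.7489
Node 0 (S = 85): V_0 = e^(−0.015)·[0.5505·2.2142 + 0.4495·11.7489] = 6.4037

$6.40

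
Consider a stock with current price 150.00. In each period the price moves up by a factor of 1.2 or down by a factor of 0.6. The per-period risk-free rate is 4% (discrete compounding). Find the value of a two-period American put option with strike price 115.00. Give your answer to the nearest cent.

Risk-neutral probability p = (1 + 0.04 − 0.6)/(1.2 − 0.6) = 0.4400/0.6000 = 0.7333
Terminal stock prices: S_uu = 216, S_ud = 108, S_dd = 54
Terminal payoffs (K − S): max(-101, 0) = 0, max(7, 0) = 7, max(61, 0) = 61
Node u (S = 180): continuation = 1/1.04·[0.7333·0.0000 + 0.2667·7.0000] = 1.7949; exercise value = 0.0000 ≤ continuation, so V_u = 1.7949
Node d (S = 90): continuation = 1/1.04·[0.7333·7.0000 + 0.2667·61.0000] = 20.5769; exercise value = 25.0000 > continuation, so V_d = 25.0000 (exercise)
Node 0 (S = 150): continuation = 1/1.04·[0.7333·1.7949 + 0.2667·25.0000] = 7.6759; exercise value = 0.0000 ≤ continuation, so V_0 = 7.6759

7.68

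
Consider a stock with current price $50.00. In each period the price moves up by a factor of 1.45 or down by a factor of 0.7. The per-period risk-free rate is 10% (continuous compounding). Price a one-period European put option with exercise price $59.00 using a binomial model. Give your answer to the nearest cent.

Risk-neutral probability p = (e^0.1 − 0.7)/(1.45 − 0.7) = 0.4052/0.7500 = 0.5402
Terminal stock prices: S_u = 72.5, S_d = 35
Terminal payoffs (K − S): max(-13.5, 0) = 0, max(24, 0) = 24
Node 0 (S = 50): V_0 = e^(−0.1)·[0.5402·0.0000 + 0.4598·24.0000] = 9.9845

$9.98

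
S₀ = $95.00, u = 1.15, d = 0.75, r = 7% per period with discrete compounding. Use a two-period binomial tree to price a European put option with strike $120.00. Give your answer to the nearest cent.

Risk-neutral probability p = (1 + 0.07 − 0.75)/(1.15 − 0.75) = 0.3200/0.4000 = 0.8000
Terminal stock prices: S_uu = 125.6, S_ud = 81.94, S_dd = 53.44
Terminal payoffs (K − S): max(-5.637, 0) = 0, max(38.06, 0) = 38.06, max(66.56, 0) = 66.56
Node u (S = 109.2): V_u = 1/1.07·[0.8000·0.0000 + 0.2000·38.0625] = 7.1145
Node d (S = 71.25): V_d = 1/1.07·[0.8000·38.0625 + 0.2000·66.5625] = 40.8995
Node 0 (S = 95): V_0 = 1/1.07·[0.8000·7.1145 + 0.2000·40.8995] = 12.9640

$12.96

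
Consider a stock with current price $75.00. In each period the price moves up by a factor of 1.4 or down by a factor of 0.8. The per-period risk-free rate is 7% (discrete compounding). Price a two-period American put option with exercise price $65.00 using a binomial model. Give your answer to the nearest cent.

Risk-neutral probability p = (1 + 0.07 − 0.8)/(1.4 − 0.8) = 0.2700/0.6000 = 0.4500
Terminal stock prices: S_uu = 147, S_ud = 84, S_dd = 48
Terminal payoffs (K − S): max(-82, 0) = 0, max(-19, 0) = 0, max(17, 0) = 17
Node u (S = 105): continuation = 1/1.07·[0.4500·0.0000 + 0.5500·0.0000] = 0.0000; exercise value = 0.0000 ≤ continuation, so V_u = 0.0000
Node d (S = 60): continuation = 1/1.07·[0.4500·0.0000 + 0.5500·17.0000] = 8.7383; exercise value = 5.0000 ≤ continuation, so V_d = 8.7383
Node 0 (S = 75): continuation = 1/1.07·[0.4500·0.0000 + 0.5500·8.7383] = 4.4917; exercise value = 0.0000 ≤ continuation, so V_0 = 4.4917

$4.49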